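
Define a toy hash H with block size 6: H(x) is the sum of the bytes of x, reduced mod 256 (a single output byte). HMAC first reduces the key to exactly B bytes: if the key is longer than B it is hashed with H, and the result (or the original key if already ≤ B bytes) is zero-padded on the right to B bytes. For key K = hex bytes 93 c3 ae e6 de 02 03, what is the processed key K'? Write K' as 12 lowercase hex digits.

cd0000000000

|K| = 7 > B = 6, so first hash the key.
H(K): sum = 147+195+174+230+222+2+3 = 973; mod 256 = 205 → cd.
Zero-pad H(K) = cd to 6 bytes: K' = cd 00 00 00 00 00.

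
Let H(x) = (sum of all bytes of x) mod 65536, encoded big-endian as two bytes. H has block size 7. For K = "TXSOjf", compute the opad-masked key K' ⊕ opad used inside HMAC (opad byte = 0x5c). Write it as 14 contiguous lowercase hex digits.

Key "TXSOjf" = 54 58 53 4f 6a 66 is 6 bytes ≤ B = 7; zero-pad to 7 bytes: K' = 54 58 53 4f 6a 66 00.
XOR each byte with 0x5c: 54⊕5c=08, 58⊕5c=04, 53⊕5c=0f, 4f⊕5c=13, 6a⊕5c=36, 66⊕5c=3a, 00⊕5c=5c.

08040f13363a5c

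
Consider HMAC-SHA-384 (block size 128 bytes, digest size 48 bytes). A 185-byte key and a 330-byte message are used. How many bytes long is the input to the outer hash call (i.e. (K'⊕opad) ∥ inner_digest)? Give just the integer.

Key is 185 > 128 bytes, so it is hashed to 48 bytes then zero-padded to 128: |K'| = 128.
Outer input = (K'⊕opad) ∥ H(inner) → 128 + 48 = 176 bytes.

176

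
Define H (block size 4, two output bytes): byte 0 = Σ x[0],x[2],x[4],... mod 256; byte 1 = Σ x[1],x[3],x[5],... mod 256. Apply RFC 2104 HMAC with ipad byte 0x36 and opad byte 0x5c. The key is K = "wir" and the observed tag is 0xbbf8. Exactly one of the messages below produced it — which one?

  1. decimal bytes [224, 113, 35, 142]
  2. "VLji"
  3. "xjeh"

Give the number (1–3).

Key "wir" = 77 69 72 is 3 bytes ≤ B = 4; zero-pad to 4 bytes: K' = 77 69 72 00.
K' ⊕ ipad = 41 5f 44 36; K' ⊕ opad = 2b 35 2e 5c.
m1: inner = H(41 5f 44 36 e0 71 23 8e) = 88 94; tag = H(2b 35 2e 5c 88 94) = e125
m2: inner = H(41 5f 44 36 56 4c 6a 69) = 45 4a; tag = H(2b 35 2e 5c 45 4a) = 9edb
m3: inner = H(41 5f 44 36 78 6a 65 68) = 62 67; tag = H(2b 35 2e 5c 62 67) = bbf8 ← matches

3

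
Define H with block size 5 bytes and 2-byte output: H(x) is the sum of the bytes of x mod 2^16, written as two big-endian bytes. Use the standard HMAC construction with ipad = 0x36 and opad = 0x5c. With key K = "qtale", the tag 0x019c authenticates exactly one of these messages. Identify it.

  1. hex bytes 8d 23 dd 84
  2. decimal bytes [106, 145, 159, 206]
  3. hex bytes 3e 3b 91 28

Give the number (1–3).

Key "qtale" = 71 74 61 6c 65 is exactly B = 5 bytes: K' = 71 74 61 6c 65.
K' ⊕ ipad = 47 42 57 5a 53; K' ⊕ opad = 2d 28 3d 30 39.
m1: inner = H(47 42 57 5a 53 8d 23 dd 84) = 03 9e; tag = H(2d 28 3d 30 39 03 9e) = 019c ← matches
m2: inner = H(47 42 57 5a 53 6a 91 9f ce) = 03 f5; tag = H(2d 28 3d 30 39 03 f5) = 01f3
m3: inner = H(47 42 57 5a 53 3e 3b 91 28) = 02 bf; tag = H(2d 28 3d 30 39 02 bf) = 01bc

1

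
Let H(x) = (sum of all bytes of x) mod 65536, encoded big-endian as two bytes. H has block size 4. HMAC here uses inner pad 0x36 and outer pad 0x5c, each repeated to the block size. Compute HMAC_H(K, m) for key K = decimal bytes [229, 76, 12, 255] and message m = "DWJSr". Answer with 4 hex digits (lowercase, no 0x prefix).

02b9

Key decimal bytes [229, 76, 12, 255] = e5 4c 0c ff is exactly B = 4 bytes: K' = e5 4c 0c ff.
K' ⊕ ipad = d3 7a 3a c9.  K' ⊕ opad = b9 10 50 a3.
Inner input = (K'⊕ipad) ∥ m = d3 7a 3a c9 ∥ 44 57 4a 53 72.
Inner hash: sum = 211+122+58+201+68+87+74+83+114 = 1018 → 03 fa.
Outer input = (K'⊕opad) ∥ inner = b9 10 50 a3 ∥ 03 fa.
Outer hash (tag): sum = 185+16+80+163+3+250 = 697 → 02 b9.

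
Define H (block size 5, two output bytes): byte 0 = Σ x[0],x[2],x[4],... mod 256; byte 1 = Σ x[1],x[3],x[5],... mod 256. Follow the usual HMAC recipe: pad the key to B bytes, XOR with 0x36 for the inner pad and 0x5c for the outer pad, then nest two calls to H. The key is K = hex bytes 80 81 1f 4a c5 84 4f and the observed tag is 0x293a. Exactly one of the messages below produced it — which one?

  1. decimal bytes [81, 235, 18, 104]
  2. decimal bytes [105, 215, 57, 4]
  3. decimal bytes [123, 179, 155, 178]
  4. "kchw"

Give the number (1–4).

Key hex bytes 80 81 1f 4a c5 84 4f is 7 bytes > B = 5, so hash it first: H(key) = b3 4f, then zero-pad to 5 bytes: K' = b3 4f 00 00 00.
K' ⊕ ipad = 85 79 36 36 36; K' ⊕ opad = ef 13 5c 5c 5c.
m1: inner = H(85 79 36 36 36 51 eb 12 68) = 44 12; tag = H(ef 13 5c 5c 5c 44 12) = b9b3
m2: inner = H(85 79 36 36 36 69 d7 39 04) = cc 51; tag = H(ef 13 5c 5c 5c cc 51) = f83b
m3: inner = H(85 79 36 36 36 7b b3 9b b2) = 56 c5; tag = H(ef 13 5c 5c 5c 56 c5) = 6cc5
m4: inner = H(85 79 36 36 36 6b 63 68 77) = cb 82; tag = H(ef 13 5c 5c 5c cb 82) = 293a ← matches

4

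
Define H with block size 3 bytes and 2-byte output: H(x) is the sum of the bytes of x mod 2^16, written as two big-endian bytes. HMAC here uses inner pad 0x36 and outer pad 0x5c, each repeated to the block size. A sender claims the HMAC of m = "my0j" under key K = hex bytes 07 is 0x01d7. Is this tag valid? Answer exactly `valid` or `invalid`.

Key hex bytes 07 is 1 byte ≤ B = 3; zero-pad to 3 bytes: K' = 07 00 00.
K' ⊕ ipad = 31 36 36; K' ⊕ opad = 5b 5c 5c.
Inner hash: sum = 49+54+54+109+121+48+106 = 541 → 02 1d.
Outer hash (recomputed tag): sum = 91+92+92+2+29 = 306 → 01 32.
Recomputed tag = 0132; claimed = 01d7 → mismatch.

invalid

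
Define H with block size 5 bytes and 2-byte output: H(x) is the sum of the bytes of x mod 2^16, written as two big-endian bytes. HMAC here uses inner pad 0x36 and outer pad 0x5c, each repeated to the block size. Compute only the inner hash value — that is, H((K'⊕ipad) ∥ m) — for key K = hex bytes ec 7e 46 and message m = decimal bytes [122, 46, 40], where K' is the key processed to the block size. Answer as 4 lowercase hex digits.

Key hex bytes ec 7e 46 is 3 bytes ≤ B = 5; zero-pad to 5 bytes: K' = ec 7e 46 00 00.
K' ⊕ ipad = da 48 70 36 36.
Inner input = da 48 70 36 36 ∥ 7a 2e 28.
Inner hash: sum = 218+72+112+54+54+122+46+40 = 718 → 02 ce.

02ce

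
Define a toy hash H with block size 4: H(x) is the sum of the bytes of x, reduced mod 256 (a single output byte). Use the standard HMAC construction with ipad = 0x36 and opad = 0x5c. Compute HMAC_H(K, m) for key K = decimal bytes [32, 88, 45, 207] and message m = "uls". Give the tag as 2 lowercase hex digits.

70

Key decimal bytes [32, 88, 45, 207] = 20 58 2d cf is exactly B = 4 bytes: K' = 20 58 2d cf.
K' ⊕ ipad = 16 6e 1b f9.  K' ⊕ opad = 7c 04 71 93.
Inner input = (K'⊕ipad) ∥ m = 16 6e 1b f9 ∥ 75 6c 73.
Inner hash: sum = 22+110+27+249+117+108+115 = 748; mod 256 = 236 → ec.
Outer input = (K'⊕opad) ∥ inner = 7c 04 71 93 ∥ ec.
Outer hash (tag): sum = 124+4+113+147+236 = 624; mod 256 = 112 → 70.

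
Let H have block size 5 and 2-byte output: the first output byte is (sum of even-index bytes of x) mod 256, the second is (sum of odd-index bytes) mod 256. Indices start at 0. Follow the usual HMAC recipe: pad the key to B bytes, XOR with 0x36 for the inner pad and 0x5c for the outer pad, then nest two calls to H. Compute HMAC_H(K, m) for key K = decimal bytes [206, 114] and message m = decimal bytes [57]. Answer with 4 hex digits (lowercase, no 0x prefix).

fdee

Key decimal bytes [206, 114] = ce 72 is 2 bytes ≤ B = 5; zero-pad to 5 bytes: K' = ce 72 00 00 00.
K' ⊕ ipad = f8 44 36 36 36.  K' ⊕ opad = 92 2e 5c 5c 5c.
Inner input = (K'⊕ipad) ∥ m = f8 44 36 36 36 ∥ 39.
Inner hash: even-index sum = 356 mod 256 = 100; odd-index sum = 179 mod 256 = 179 → 64 b3.
Outer input = (K'⊕opad) ∥ inner = 92 2e 5c 5c 5c ∥ 64 b3.
Outer hash (tag): even-index sum = 509 mod 256 = 253; odd-index sum = 238 mod 256 = 238 → fd ee.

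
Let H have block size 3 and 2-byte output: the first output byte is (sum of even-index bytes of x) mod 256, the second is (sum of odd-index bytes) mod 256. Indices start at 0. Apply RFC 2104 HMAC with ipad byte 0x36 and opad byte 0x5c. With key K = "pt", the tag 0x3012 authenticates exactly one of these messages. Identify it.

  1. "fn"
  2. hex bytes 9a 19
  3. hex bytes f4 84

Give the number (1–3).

1

Key "pt" = 70 74 is 2 bytes ≤ B = 3; zero-pad to 3 bytes: K' = 70 74 00.
K' ⊕ ipad = 46 42 36; K' ⊕ opad = 2c 28 5c.
m1: inner = H(46 42 36 66 6e) = ea a8; tag = H(2c 28 5c ea a8) = 3012 ← matches
m2: inner = H(46 42 36 9a 19) = 95 dc; tag = H(2c 28 5c 95 dc) = 64bd
m3: inner = H(46 42 36 f4 84) = 00 36; tag = H(2c 28 5c 00 36) = be28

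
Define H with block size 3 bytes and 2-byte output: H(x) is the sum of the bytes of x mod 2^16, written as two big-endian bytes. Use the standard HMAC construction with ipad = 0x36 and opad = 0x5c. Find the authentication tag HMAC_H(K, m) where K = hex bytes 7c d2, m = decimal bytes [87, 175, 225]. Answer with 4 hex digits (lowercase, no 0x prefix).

0158

Key hex bytes 7c d2 is 2 bytes ≤ B = 3; zero-pad to 3 bytes: K' = 7c d2 00.
K' ⊕ ipad = 4a e4 36.  K' ⊕ opad = 20 8e 5c.
Inner input = (K'⊕ipad) ∥ m = 4a e4 36 ∥ 57 af e1.
Inner hash: sum = 74+228+54+87+175+225 = 843 → 03 4b.
Outer input = (K'⊕opad) ∥ inner = 20 8e 5c ∥ 03 4b.
Outer hash (tag): sum = 32+142+92+3+75 = 344 → 01 58.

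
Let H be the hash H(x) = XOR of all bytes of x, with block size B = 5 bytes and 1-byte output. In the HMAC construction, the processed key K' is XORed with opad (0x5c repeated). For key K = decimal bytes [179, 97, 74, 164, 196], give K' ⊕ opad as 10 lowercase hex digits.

ef3d16f898

Key decimal bytes [179, 97, 74, 164, 196] = b3 61 4a a4 c4 is exactly B = 5 bytes: K' = b3 61 4a a4 c4.
XOR each byte with 0x5c: b3⊕5c=ef, 61⊕5c=3d, 4a⊕5c=16, a4⊕5c=f8, c4⊕5c=98.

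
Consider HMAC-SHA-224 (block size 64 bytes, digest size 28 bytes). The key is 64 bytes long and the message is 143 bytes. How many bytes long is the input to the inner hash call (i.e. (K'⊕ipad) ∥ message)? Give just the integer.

Key is 64 ≤ 64 bytes, zero-padded: |K'| = 64.
Inner input = (K'⊕ipad) ∥ m → 64 + 143 = 207 bytes.

207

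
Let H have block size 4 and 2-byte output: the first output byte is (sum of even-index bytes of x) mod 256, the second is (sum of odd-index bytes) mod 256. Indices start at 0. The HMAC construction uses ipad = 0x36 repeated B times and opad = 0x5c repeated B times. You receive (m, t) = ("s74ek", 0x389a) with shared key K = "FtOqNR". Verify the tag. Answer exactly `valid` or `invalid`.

Key "FtOqNR" = 46 74 4f 71 4e 52 is 6 bytes > B = 4, so hash it first: H(key) = e3 37, then zero-pad to 4 bytes: K' = e3 37 00 00.
K' ⊕ ipad = d5 01 36 36; K' ⊕ opad = bf 6b 5c 5c.
Inner hash: even-index sum = 541 mod 256 = 29; odd-index sum = 211 mod 256 = 211 → 1d d3.
Outer hash (recomputed tag): even-index sum = 312 mod 256 = 56; odd-index sum = 410 mod 256 = 154 → 38 9a.
Recomputed tag = 389a; claimed = 389a → match.

valid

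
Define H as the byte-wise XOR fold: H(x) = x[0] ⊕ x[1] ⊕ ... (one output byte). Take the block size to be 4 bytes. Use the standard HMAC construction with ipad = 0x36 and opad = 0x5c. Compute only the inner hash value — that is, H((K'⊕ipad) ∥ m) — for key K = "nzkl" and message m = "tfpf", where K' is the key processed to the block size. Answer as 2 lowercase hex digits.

17

Key "nzkl" = 6e 7a 6b 6c is exactly B = 4 bytes: K' = 6e 7a 6b 6c.
K' ⊕ ipad = 58 4c 5d 5a.
Inner input = 58 4c 5d 5a ∥ 74 66 70 66.
Inner hash: XOR 58⊕4c⊕5d⊕5a⊕74⊕66⊕70⊕66 = 17.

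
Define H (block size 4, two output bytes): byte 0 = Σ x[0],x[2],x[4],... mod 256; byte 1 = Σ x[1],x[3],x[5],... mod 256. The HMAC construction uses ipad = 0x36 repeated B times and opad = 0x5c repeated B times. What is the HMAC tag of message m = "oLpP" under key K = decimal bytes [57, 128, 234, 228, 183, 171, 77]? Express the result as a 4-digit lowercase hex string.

fdba

Key decimal bytes [57, 128, 234, 228, 183, 171, 77] = 39 80 ea e4 b7 ab 4d is 7 bytes > B = 4, so hash it first: H(key) = 27 0f, then zero-pad to 4 bytes: K' = 27 0f 00 00.
K' ⊕ ipad = 11 39 36 36.  K' ⊕ opad = 7b 53 5c 5c.
Inner input = (K'⊕ipad) ∥ m = 11 39 36 36 ∥ 6f 4c 70 50.
Inner hash: even-index sum = 294 mod 256 = 38; odd-index sum = 267 mod 256 = 11 → 26 0b.
Outer input = (K'⊕opad) ∥ inner = 7b 53 5c 5c ∥ 26 0b.
Outer hash (tag): even-index sum = 253 mod 256 = 253; odd-index sum = 186 mod 256 = 186 → fd ba.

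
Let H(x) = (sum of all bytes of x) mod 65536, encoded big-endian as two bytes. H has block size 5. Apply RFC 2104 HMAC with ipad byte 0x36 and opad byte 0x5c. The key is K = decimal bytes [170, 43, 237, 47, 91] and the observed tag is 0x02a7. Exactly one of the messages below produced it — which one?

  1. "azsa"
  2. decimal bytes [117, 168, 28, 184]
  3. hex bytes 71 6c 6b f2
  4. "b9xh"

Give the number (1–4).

Key decimal bytes [170, 43, 237, 47, 91] = aa 2b ed 2f 5b is exactly B = 5 bytes: K' = aa 2b ed 2f 5b.
K' ⊕ ipad = 9c 1d db 19 6d; K' ⊕ opad = f6 77 b1 73 07.
m1: inner = H(9c 1d db 19 6d 61 7a 73 61) = 03 c9; tag = H(f6 77 b1 73 07 03 c9) = 0364
m2: inner = H(9c 1d db 19 6d 75 a8 1c b8) = 04 0b; tag = H(f6 77 b1 73 07 04 0b) = 02a7 ← matches
m3: inner = H(9c 1d db 19 6d 71 6c 6b f2) = 04 54; tag = H(f6 77 b1 73 07 04 54) = 02f0
m4: inner = H(9c 1d db 19 6d 62 39 78 68) = 03 95; tag = H(f6 77 b1 73 07 03 95) = 0330

2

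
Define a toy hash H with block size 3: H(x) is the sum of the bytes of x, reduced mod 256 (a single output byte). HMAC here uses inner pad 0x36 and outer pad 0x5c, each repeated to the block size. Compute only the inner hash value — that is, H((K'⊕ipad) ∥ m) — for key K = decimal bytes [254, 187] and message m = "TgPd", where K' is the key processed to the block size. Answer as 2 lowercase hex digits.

Key decimal bytes [254, 187] = fe bb is 2 bytes ≤ B = 3; zero-pad to 3 bytes: K' = fe bb 00.
K' ⊕ ipad = c8 8d 36.
Inner input = c8 8d 36 ∥ 54 67 50 64.
Inner hash: sum = 200+141+54+84+103+80+100 = 762; mod 256 = 250 → fa.

fa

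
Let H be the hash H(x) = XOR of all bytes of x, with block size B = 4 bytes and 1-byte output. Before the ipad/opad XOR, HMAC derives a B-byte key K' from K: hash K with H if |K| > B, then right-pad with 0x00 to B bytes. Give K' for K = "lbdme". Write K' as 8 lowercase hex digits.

62000000

|K| = 5 > B = 4, so first hash the key.
H(K): XOR 6c⊕62⊕64⊕6d⊕65 = 62.
Zero-pad H(K) = 62 to 4 bytes: K' = 62 00 00 00.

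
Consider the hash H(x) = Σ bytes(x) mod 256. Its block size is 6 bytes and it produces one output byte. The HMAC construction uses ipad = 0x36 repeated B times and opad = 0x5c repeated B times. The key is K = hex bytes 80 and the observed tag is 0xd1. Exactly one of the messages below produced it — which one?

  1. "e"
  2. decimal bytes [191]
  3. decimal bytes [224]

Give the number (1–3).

1

Key hex bytes 80 is 1 byte ≤ B = 6; zero-pad to 6 bytes: K' = 80 00 00 00 00 00.
K' ⊕ ipad = b6 36 36 36 36 36; K' ⊕ opad = dc 5c 5c 5c 5c 5c.
m1: inner = H(b6 36 36 36 36 36 65) = 29; tag = H(dc 5c 5c 5c 5c 5c 29) = d1 ← matches
m2: inner = H(b6 36 36 36 36 36 bf) = 83; tag = H(dc 5c 5c 5c 5c 5c 83) = 2b
m3: inner = H(b6 36 36 36 36 36 e0) = a4; tag = H(dc 5c 5c 5c 5c 5c a4) = 4c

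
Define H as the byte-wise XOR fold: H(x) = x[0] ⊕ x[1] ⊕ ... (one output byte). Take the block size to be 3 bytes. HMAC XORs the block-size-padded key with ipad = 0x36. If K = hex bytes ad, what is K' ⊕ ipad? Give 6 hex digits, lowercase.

Key hex bytes ad is 1 byte ≤ B = 3; zero-pad to 3 bytes: K' = ad 00 00.
XOR each byte with 0x36: ad⊕36=9b, 00⊕36=36, 00⊕36=36.

9b3636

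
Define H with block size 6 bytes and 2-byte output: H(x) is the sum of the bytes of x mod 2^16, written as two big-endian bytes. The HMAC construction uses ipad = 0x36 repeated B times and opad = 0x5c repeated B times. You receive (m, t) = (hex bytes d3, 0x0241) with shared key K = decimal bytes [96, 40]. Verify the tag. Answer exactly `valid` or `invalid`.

Key decimal bytes [96, 40] = 60 28 is 2 bytes ≤ B = 6; zero-pad to 6 bytes: K' = 60 28 00 00 00 00.
K' ⊕ ipad = 56 1e 36 36 36 36; K' ⊕ opad = 3c 74 5c 5c 5c 5c.
Inner hash: sum = 86+30+54+54+54+54+211 = 543 → 02 1f.
Outer hash (recomputed tag): sum = 60+116+92+92+92+92+2+31 = 577 → 02 41.
Recomputed tag = 0241; claimed = 0241 → match.

valid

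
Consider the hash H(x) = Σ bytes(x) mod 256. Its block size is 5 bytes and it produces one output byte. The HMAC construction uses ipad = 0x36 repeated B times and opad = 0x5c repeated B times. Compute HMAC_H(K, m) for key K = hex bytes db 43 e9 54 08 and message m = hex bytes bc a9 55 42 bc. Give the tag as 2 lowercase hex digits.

Key hex bytes db 43 e9 54 08 is exactly B = 5 bytes: K' = db 43 e9 54 08.
K' ⊕ ipad = ed 75 df 62 3e.  K' ⊕ opad = 87 1f b5 08 54.
Inner input = (K'⊕ipad) ∥ m = ed 75 df 62 3e ∥ bc a9 55 42 bc.
Inner hash: sum = 237+117+223+98+62+188+169+85+66+188 = 1433; mod 256 = 153 → 99.
Outer input = (K'⊕opad) ∥ inner = 87 1f b5 08 54 ∥ 99.
Outer hash (tag): sum = 135+31+181+8+84+153 = 592; mod 256 = 80 → 50.

50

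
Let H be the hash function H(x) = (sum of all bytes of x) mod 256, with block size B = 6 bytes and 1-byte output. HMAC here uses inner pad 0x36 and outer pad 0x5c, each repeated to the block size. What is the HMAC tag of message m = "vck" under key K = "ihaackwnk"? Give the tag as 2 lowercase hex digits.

92

Key "ihaackwnk" = 69 68 61 61 63 6b 77 6e 6b is 9 bytes > B = 6, so hash it first: H(key) = b1, then zero-pad to 6 bytes: K' = b1 00 00 00 00 00.
K' ⊕ ipad = 87 36 36 36 36 36.  K' ⊕ opad = ed 5c 5c 5c 5c 5c.
Inner input = (K'⊕ipad) ∥ m = 87 36 36 36 36 36 ∥ 76 63 6b.
Inner hash: sum = 135+54+54+54+54+54+118+99+107 = 729; mod 256 = 217 → d9.
Outer input = (K'⊕opad) ∥ inner = ed 5c 5c 5c 5c 5c ∥ d9.
Outer hash (tag): sum = 237+92+92+92+92+92+217 = 914; mod 256 = 146 → 92.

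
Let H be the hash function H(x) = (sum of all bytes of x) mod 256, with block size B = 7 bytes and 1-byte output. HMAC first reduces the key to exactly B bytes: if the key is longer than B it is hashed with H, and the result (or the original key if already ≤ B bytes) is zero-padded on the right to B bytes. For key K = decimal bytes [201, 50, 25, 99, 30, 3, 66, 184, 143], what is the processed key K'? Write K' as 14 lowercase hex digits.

21000000000000

|K| = 9 > B = 7, so first hash the key.
H(K): sum = 201+50+25+99+30+3+66+184+143 = 801; mod 256 = 33 → 21.
Zero-pad H(K) = 21 to 7 bytes: K' = 21 00 00 00 00 00 00.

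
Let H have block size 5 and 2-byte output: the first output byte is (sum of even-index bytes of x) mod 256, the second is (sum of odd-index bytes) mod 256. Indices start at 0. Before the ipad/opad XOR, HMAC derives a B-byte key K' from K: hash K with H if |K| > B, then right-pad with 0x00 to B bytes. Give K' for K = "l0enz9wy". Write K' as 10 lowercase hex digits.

c250000000

|K| = 8 > B = 5, so first hash the key.
H(K): even-index sum = 450 mod 256 = 194; odd-index sum = 336 mod 256 = 80 → c2 50.
Zero-pad H(K) = c2 50 to 5 bytes: K' = c2 50 00 00 00.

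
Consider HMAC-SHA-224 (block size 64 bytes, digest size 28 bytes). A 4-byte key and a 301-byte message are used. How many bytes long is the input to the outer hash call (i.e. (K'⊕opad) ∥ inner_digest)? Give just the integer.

Key is 4 ≤ 64 bytes, zero-padded: |K'| = 64.
Outer input = (K'⊕opad) ∥ H(inner) → 64 + 28 = 92 bytes.

92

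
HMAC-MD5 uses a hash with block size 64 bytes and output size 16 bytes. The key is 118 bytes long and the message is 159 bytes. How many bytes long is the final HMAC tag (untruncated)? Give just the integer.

16

The tag is one MD5 digest: 16 bytes.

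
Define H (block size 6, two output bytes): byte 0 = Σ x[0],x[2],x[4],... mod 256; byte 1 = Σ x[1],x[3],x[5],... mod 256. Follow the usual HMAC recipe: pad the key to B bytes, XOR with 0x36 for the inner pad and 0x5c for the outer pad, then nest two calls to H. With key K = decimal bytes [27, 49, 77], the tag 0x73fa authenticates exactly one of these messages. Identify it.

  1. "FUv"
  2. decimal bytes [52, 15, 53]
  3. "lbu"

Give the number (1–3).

Key decimal bytes [27, 49, 77] = 1b 31 4d is 3 bytes ≤ B = 6; zero-pad to 6 bytes: K' = 1b 31 4d 00 00 00.
K' ⊕ ipad = 2d 07 7b 36 36 36; K' ⊕ opad = 47 6d 11 5c 5c 5c.
m1: inner = H(2d 07 7b 36 36 36 46 55 76) = 9a c8; tag = H(47 6d 11 5c 5c 5c 9a c8) = 4eed
m2: inner = H(2d 07 7b 36 36 36 34 0f 35) = 47 82; tag = H(47 6d 11 5c 5c 5c 47 82) = fba7
m3: inner = H(2d 07 7b 36 36 36 6c 62 75) = bf d5; tag = H(47 6d 11 5c 5c 5c bf d5) = 73fa ← matches

3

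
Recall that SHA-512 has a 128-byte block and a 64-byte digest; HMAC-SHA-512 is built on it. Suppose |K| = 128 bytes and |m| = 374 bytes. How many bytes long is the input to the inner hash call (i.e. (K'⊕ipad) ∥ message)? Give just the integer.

502

Key is 128 ≤ 128 bytes, zero-padded: |K'| = 128.
Inner input = (K'⊕ipad) ∥ m → 128 + 374 = 502 bytes.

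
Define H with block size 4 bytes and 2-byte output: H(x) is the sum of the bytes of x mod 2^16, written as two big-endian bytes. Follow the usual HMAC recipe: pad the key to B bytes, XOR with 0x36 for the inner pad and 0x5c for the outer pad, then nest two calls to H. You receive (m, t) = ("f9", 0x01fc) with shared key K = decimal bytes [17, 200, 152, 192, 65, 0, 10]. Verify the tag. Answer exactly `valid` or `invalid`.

Key decimal bytes [17, 200, 152, 192, 65, 0, 10] = 11 c8 98 c0 41 00 0a is 7 bytes > B = 4, so hash it first: H(key) = 02 7c, then zero-pad to 4 bytes: K' = 02 7c 00 00.
K' ⊕ ipad = 34 4a 36 36; K' ⊕ opad = 5e 20 5c 5c.
Inner hash: sum = 52+74+54+54+102+57 = 393 → 01 89.
Outer hash (recomputed tag): sum = 94+32+92+92+1+137 = 448 → 01 c0.
Recomputed tag = 01c0; claimed = 01fc → mismatch.

invalid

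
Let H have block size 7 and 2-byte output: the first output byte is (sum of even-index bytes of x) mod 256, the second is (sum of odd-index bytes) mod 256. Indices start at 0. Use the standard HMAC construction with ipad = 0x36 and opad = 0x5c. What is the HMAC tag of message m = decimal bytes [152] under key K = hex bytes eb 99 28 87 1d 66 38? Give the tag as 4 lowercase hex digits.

180e

Key hex bytes eb 99 28 87 1d 66 38 is exactly B = 7 bytes: K' = eb 99 28 87 1d 66 38.
K' ⊕ ipad = dd af 1e b1 2b 50 0e.  K' ⊕ opad = b7 c5 74 db 41 3a 64.
Inner input = (K'⊕ipad) ∥ m = dd af 1e b1 2b 50 0e ∥ 98.
Inner hash: even-index sum = 308 mod 256 = 52; odd-index sum = 584 mod 256 = 72 → 34 48.
Outer input = (K'⊕opad) ∥ inner = b7 c5 74 db 41 3a 64 ∥ 34 48.
Outer hash (tag): even-index sum = 536 mod 256 = 24; odd-index sum = 526 mod 256 = 14 → 18 0e.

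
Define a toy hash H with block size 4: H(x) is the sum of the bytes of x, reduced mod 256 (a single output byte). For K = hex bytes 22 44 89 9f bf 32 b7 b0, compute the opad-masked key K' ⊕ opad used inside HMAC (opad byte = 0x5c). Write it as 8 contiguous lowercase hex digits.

Key hex bytes 22 44 89 9f bf 32 b7 b0 is 8 bytes > B = 4, so hash it first: H(key) = e6, then zero-pad to 4 bytes: K' = e6 00 00 00.
XOR each byte with 0x5c: e6⊕5c=ba, 00⊕5c=5c, 00⊕5c=5c, 00⊕5c=5c.

ba5c5c5c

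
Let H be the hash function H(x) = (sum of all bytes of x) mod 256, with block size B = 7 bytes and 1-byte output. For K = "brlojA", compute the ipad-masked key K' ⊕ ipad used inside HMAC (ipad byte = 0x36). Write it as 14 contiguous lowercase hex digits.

Key "brlojA" = 62 72 6c 6f 6a 41 is 6 bytes ≤ B = 7; zero-pad to 7 bytes: K' = 62 72 6c 6f 6a 41 00.
XOR each byte with 0x36: 62⊕36=54, 72⊕36=44, 6c⊕36=5a, 6f⊕36=59, 6a⊕36=5c, 41⊕36=77, 00⊕36=36.

54445a595c7736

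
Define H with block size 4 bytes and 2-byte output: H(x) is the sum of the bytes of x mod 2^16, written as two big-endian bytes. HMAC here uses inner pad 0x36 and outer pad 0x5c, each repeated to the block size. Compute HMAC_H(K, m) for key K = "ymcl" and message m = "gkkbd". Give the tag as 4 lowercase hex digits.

0124

Key "ymcl" = 79 6d 63 6c is exactly B = 4 bytes: K' = 79 6d 63 6c.
K' ⊕ ipad = 4f 5b 55 5a.  K' ⊕ opad = 25 31 3f 30.
Inner input = (K'⊕ipad) ∥ m = 4f 5b 55 5a ∥ 67 6b 6b 62 64.
Inner hash: sum = 79+91+85+90+103+107+107+98+100 = 860 → 03 5c.
Outer input = (K'⊕opad) ∥ inner = 25 31 3f 30 ∥ 03 5c.
Outer hash (tag): sum = 37+49+63+48+3+92 = 292 → 01 24.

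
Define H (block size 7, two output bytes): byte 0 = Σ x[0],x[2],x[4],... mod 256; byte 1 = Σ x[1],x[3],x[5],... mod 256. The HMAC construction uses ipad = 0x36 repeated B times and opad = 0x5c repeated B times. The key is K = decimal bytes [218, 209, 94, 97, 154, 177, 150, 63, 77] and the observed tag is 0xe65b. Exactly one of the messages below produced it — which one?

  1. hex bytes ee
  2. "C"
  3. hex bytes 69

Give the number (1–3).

Key decimal bytes [218, 209, 94, 97, 154, 177, 150, 63, 77] = da d1 5e 61 9a b1 96 3f 4d is 9 bytes > B = 7, so hash it first: H(key) = b5 22, then zero-pad to 7 bytes: K' = b5 22 00 00 00 00 00.
K' ⊕ ipad = 83 14 36 36 36 36 36; K' ⊕ opad = e9 7e 5c 5c 5c 5c 5c.
m1: inner = H(83 14 36 36 36 36 36 ee) = 25 6e; tag = H(e9 7e 5c 5c 5c 5c 5c 25 6e) = 6b5b
m2: inner = H(83 14 36 36 36 36 36 43) = 25 c3; tag = H(e9 7e 5c 5c 5c 5c 5c 25 c3) = c05b
m3: inner = H(83 14 36 36 36 36 36 69) = 25 e9; tag = H(e9 7e 5c 5c 5c 5c 5c 25 e9) = e65b ← matches

3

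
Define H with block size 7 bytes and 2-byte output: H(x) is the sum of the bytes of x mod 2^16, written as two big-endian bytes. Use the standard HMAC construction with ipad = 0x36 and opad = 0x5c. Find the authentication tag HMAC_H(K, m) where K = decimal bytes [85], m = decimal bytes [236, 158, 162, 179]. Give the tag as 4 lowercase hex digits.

Key decimal bytes [85] = 55 is 1 byte ≤ B = 7; zero-pad to 7 bytes: K' = 55 00 00 00 00 00 00.
K' ⊕ ipad = 63 36 36 36 36 36 36.  K' ⊕ opad = 09 5c 5c 5c 5c 5c 5c.
Inner input = (K'⊕ipad) ∥ m = 63 36 36 36 36 36 36 ∥ ec 9e a2 b3.
Inner hash: sum = 99+54+54+54+54+54+54+236+158+162+179 = 1158 → 04 86.
Outer input = (K'⊕opad) ∥ inner = 09 5c 5c 5c 5c 5c 5c ∥ 04 86.
Outer hash (tag): sum = 9+92+92+92+92+92+92+4+134 = 699 → 02 bb.

02bb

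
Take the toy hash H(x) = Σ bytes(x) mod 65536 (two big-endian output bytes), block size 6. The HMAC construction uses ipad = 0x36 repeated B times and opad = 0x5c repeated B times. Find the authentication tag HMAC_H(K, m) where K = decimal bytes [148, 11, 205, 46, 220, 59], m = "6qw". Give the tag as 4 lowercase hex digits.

Key decimal bytes [148, 11, 205, 46, 220, 59] = 94 0b cd 2e dc 3b is exactly B = 6 bytes: K' = 94 0b cd 2e dc 3b.
K' ⊕ ipad = a2 3d fb 18 ea 0d.  K' ⊕ opad = c8 57 91 72 80 67.
Inner input = (K'⊕ipad) ∥ m = a2 3d fb 18 ea 0d ∥ 36 71 77.
Inner hash: sum = 162+61+251+24+234+13+54+113+119 = 1031 → 04 07.
Outer input = (K'⊕opad) ∥ inner = c8 57 91 72 80 67 ∥ 04 07.
Outer hash (tag): sum = 200+87+145+114+128+103+4+7 = 788 → 03 14.

0314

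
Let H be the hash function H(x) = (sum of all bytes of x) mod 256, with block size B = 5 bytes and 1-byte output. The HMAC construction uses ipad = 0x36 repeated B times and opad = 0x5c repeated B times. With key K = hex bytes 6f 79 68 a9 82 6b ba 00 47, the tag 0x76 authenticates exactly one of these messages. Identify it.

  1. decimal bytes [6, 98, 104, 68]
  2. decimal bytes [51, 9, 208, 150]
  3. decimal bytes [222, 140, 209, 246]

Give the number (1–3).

Key hex bytes 6f 79 68 a9 82 6b ba 00 47 is 9 bytes > B = 5, so hash it first: H(key) = e7, then zero-pad to 5 bytes: K' = e7 00 00 00 00.
K' ⊕ ipad = d1 36 36 36 36; K' ⊕ opad = bb 5c 5c 5c 5c.
m1: inner = H(d1 36 36 36 36 06 62 68 44) = bd; tag = H(bb 5c 5c 5c 5c bd) = e8
m2: inner = H(d1 36 36 36 36 33 09 d0 96) = 4b; tag = H(bb 5c 5c 5c 5c 4b) = 76 ← matches
m3: inner = H(d1 36 36 36 36 de 8c d1 f6) = da; tag = H(bb 5c 5c 5c 5c da) = 05

2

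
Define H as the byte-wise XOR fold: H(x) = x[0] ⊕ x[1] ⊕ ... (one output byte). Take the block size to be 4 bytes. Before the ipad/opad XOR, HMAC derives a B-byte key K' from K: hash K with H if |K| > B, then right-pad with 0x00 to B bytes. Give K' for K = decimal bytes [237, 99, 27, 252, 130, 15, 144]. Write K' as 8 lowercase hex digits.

74000000

|K| = 7 > B = 4, so first hash the key.
H(K): XOR ed⊕63⊕1b⊕fc⊕82⊕0f⊕90 = 74.
Zero-pad H(K) = 74 to 4 bytes: K' = 74 00 00 00.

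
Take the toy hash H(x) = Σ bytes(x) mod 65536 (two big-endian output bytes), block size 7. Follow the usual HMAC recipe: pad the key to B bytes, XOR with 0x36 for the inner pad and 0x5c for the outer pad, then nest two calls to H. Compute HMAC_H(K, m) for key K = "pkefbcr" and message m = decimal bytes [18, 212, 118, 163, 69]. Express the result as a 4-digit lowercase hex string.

01fc

Key "pkefbcr" = 70 6b 65 66 62 63 72 is exactly B = 7 bytes: K' = 70 6b 65 66 62 63 72.
K' ⊕ ipad = 46 5d 53 50 54 55 44.  K' ⊕ opad = 2c 37 39 3a 3e 3f 2e.
Inner input = (K'⊕ipad) ∥ m = 46 5d 53 50 54 55 44 ∥ 12 d4 76 a3 45.
Inner hash: sum = 70+93+83+80+84+85+68+18+212+118+163+69 = 1143 → 04 77.
Outer input = (K'⊕opad) ∥ inner = 2c 37 39 3a 3e 3f 2e ∥ 04 77.
Outer hash (tag): sum = 44+55+57+58+62+63+46+4+119 = 508 → 01 fc.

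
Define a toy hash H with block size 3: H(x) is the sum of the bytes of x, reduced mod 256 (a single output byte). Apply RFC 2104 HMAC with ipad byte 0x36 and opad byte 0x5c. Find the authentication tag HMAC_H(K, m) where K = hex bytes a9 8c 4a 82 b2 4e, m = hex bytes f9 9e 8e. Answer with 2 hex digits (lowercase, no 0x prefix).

Key hex bytes a9 8c 4a 82 b2 4e is 6 bytes > B = 3, so hash it first: H(key) = 01, then zero-pad to 3 bytes: K' = 01 00 00.
K' ⊕ ipad = 37 36 36.  K' ⊕ opad = 5d 5c 5c.
Inner input = (K'⊕ipad) ∥ m = 37 36 36 ∥ f9 9e 8e.
Inner hash: sum = 55+54+54+249+158+142 = 712; mod 256 = 200 → c8.
Outer input = (K'⊕opad) ∥ inner = 5d 5c 5c ∥ c8.
Outer hash (tag): sum = 93+92+92+200 = 477; mod 256 = 221 → dd.

dd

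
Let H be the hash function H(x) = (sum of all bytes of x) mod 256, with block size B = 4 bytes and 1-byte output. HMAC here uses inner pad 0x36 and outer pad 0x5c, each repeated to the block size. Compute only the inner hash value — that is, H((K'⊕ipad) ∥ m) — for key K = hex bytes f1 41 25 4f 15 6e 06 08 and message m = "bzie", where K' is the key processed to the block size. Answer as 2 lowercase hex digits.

Key hex bytes f1 41 25 4f 15 6e 06 08 is 8 bytes > B = 4, so hash it first: H(key) = 37, then zero-pad to 4 bytes: K' = 37 00 00 00.
K' ⊕ ipad = 01 36 36 36.
Inner input = 01 36 36 36 ∥ 62 7a 69 65.
Inner hash: sum = 1+54+54+54+98+122+105+101 = 589; mod 256 = 77 → 4d.

4d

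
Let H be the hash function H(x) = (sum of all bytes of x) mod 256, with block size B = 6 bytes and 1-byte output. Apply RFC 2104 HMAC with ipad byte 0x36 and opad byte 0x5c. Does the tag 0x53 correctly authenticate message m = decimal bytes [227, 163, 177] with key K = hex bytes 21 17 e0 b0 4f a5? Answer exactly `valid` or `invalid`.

valid

Key hex bytes 21 17 e0 b0 4f a5 is exactly B = 6 bytes: K' = 21 17 e0 b0 4f a5.
K' ⊕ ipad = 17 21 d6 86 79 93; K' ⊕ opad = 7d 4b bc ec 13 f9.
Inner hash: sum = 23+33+214+134+121+147+227+163+177 = 1239; mod 256 = 215 → d7.
Outer hash (recomputed tag): sum = 125+75+188+236+19+249+215 = 1107; mod 256 = 83 → 53.
Recomputed tag = 53; claimed = 53 → match.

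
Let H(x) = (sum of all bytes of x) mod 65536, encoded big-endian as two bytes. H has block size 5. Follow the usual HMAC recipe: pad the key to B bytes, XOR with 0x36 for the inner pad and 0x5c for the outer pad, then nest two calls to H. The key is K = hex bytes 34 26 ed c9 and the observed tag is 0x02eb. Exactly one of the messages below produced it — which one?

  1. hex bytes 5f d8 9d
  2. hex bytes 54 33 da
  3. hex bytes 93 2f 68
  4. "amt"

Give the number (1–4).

4

Key hex bytes 34 26 ed c9 is 4 bytes ≤ B = 5; zero-pad to 5 bytes: K' = 34 26 ed c9 00.
K' ⊕ ipad = 02 10 db ff 36; K' ⊕ opad = 68 7a b1 95 5c.
m1: inner = H(02 10 db ff 36 5f d8 9d) = 03 f6; tag = H(68 7a b1 95 5c 03 f6) = 037d
m2: inner = H(02 10 db ff 36 54 33 da) = 03 83; tag = H(68 7a b1 95 5c 03 83) = 030a
m3: inner = H(02 10 db ff 36 93 2f 68) = 03 4c; tag = H(68 7a b1 95 5c 03 4c) = 02d3
m4: inner = H(02 10 db ff 36 61 6d 74) = 03 64; tag = H(68 7a b1 95 5c 03 64) = 02eb ← matches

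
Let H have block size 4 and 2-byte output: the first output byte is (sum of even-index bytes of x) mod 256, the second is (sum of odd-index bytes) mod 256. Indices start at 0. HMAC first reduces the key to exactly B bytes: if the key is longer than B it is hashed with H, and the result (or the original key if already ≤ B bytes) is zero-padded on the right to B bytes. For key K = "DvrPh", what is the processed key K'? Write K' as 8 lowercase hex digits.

|K| = 5 > B = 4, so first hash the key.
H(K): even-index sum = 286 mod 256 = 30; odd-index sum = 198 mod 256 = 198 → 1e c6.
Zero-pad H(K) = 1e c6 to 4 bytes: K' = 1e c6 00 00.

1ec60000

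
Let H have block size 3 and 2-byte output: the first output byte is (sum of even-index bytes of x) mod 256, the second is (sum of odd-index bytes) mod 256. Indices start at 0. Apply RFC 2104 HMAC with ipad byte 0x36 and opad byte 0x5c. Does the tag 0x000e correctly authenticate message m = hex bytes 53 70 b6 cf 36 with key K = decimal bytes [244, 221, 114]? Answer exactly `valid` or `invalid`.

invalid

Key decimal bytes [244, 221, 114] = f4 dd 72 is exactly B = 3 bytes: K' = f4 dd 72.
K' ⊕ ipad = c2 eb 44; K' ⊕ opad = a8 81 2e.
Inner hash: even-index sum = 581 mod 256 = 69; odd-index sum = 554 mod 256 = 42 → 45 2a.
Outer hash (recomputed tag): even-index sum = 256 mod 256 = 0; odd-index sum = 198 mod 256 = 198 → 00 c6.
Recomputed tag = 00c6; claimed = 000e → mismatch.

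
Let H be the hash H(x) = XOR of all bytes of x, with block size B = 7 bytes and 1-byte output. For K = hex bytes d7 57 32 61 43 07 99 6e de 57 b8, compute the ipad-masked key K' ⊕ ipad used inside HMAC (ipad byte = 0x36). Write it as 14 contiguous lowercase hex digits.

67363636363636

Key hex bytes d7 57 32 61 43 07 99 6e de 57 b8 is 11 bytes > B = 7, so hash it first: H(key) = 51, then zero-pad to 7 bytes: K' = 51 00 00 00 00 00 00.
XOR each byte with 0x36: 51⊕36=67, 00⊕36=36, 00⊕36=36, 00⊕36=36, 00⊕36=36, 00⊕36=36, 00⊕36=36.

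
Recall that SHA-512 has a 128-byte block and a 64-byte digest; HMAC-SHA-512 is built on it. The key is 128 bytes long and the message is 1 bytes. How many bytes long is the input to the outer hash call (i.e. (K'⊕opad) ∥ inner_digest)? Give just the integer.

192

Key is 128 ≤ 128 bytes, zero-padded: |K'| = 128.
Outer input = (K'⊕opad) ∥ H(inner) → 128 + 64 = 192 bytes.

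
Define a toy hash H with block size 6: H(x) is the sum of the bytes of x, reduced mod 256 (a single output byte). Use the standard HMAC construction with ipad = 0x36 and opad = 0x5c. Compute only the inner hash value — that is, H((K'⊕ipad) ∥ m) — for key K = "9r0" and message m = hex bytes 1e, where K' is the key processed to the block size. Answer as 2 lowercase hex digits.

Key "9r0" = 39 72 30 is 3 bytes ≤ B = 6; zero-pad to 6 bytes: K' = 39 72 30 00 00 00.
K' ⊕ ipad = 0f 44 06 36 36 36.
Inner input = 0f 44 06 36 36 36 ∥ 1e.
Inner hash: sum = 15+68+6+54+54+54+30 = 281; mod 256 = 25 → 19.

19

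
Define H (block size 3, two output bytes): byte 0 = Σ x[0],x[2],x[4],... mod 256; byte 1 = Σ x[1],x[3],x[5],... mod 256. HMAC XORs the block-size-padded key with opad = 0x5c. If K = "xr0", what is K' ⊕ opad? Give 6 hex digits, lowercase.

Key "xr0" = 78 72 30 is exactly B = 3 bytes: K' = 78 72 30.
XOR each byte with 0x5c: 78⊕5c=24, 72⊕5c=2e, 30⊕5c=6c.

242e6c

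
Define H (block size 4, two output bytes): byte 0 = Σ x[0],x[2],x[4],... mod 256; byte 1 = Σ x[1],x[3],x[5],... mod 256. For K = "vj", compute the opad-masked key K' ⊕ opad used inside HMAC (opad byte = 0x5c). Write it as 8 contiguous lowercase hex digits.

2a365c5c

Key "vj" = 76 6a is 2 bytes ≤ B = 4; zero-pad to 4 bytes: K' = 76 6a 00 00.
XOR each byte with 0x5c: 76⊕5c=2a, 6a⊕5c=36, 00⊕5c=5c, 00⊕5c=5c.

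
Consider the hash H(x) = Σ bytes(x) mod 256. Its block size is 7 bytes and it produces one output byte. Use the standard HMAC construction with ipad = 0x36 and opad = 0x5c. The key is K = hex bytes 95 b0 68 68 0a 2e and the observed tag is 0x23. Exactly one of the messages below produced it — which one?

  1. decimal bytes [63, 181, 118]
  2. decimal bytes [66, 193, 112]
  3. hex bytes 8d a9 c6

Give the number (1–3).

2

Key hex bytes 95 b0 68 68 0a 2e is 6 bytes ≤ B = 7; zero-pad to 7 bytes: K' = 95 b0 68 68 0a 2e 00.
K' ⊕ ipad = a3 86 5e 5e 3c 18 36; K' ⊕ opad = c9 ec 34 34 56 72 5c.
m1: inner = H(a3 86 5e 5e 3c 18 36 3f b5 76) = d9; tag = H(c9 ec 34 34 56 72 5c d9) = 1a
m2: inner = H(a3 86 5e 5e 3c 18 36 42 c1 70) = e2; tag = H(c9 ec 34 34 56 72 5c e2) = 23 ← matches
m3: inner = H(a3 86 5e 5e 3c 18 36 8d a9 c6) = 6b; tag = H(c9 ec 34 34 56 72 5c 6b) = ac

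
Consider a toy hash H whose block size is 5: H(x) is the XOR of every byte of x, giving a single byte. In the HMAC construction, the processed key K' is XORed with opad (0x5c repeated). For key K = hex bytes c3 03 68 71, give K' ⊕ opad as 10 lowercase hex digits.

Key hex bytes c3 03 68 71 is 4 bytes ≤ B = 5; zero-pad to 5 bytes: K' = c3 03 68 71 00.
XOR each byte with 0x5c: c3⊕5c=9f, 03⊕5c=5f, 68⊕5c=34, 71⊕5c=2d, 00⊕5c=5c.

9f5f342d5c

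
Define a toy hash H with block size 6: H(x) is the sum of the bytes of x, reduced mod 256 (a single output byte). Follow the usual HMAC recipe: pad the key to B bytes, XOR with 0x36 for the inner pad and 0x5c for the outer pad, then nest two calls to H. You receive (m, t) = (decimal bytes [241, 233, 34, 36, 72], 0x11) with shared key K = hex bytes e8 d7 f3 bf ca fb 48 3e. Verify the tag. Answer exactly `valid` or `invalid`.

Key hex bytes e8 d7 f3 bf ca fb 48 3e is 8 bytes > B = 6, so hash it first: H(key) = bc, then zero-pad to 6 bytes: K' = bc 00 00 00 00 00.
K' ⊕ ipad = 8a 36 36 36 36 36; K' ⊕ opad = e0 5c 5c 5c 5c 5c.
Inner hash: sum = 138+54+54+54+54+54+241+233+34+36+72 = 1024; mod 256 = 0 → 00.
Outer hash (recomputed tag): sum = 224+92+92+92+92+92+0 = 684; mod 256 = 172 → ac.
Recomputed tag = ac; claimed = 11 → mismatch.

invalid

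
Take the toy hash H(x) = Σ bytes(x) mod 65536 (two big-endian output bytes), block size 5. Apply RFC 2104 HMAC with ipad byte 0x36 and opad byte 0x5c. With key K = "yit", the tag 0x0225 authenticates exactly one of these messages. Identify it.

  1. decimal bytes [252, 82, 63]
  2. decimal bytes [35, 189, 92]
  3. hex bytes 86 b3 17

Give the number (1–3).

Key "yit" = 79 69 74 is 3 bytes ≤ B = 5; zero-pad to 5 bytes: K' = 79 69 74 00 00.
K' ⊕ ipad = 4f 5f 42 36 36; K' ⊕ opad = 25 35 28 5c 5c.
m1: inner = H(4f 5f 42 36 36 fc 52 3f) = 02 e9; tag = H(25 35 28 5c 5c 02 e9) = 0225 ← matches
m2: inner = H(4f 5f 42 36 36 23 bd 5c) = 02 98; tag = H(25 35 28 5c 5c 02 98) = 01d4
m3: inner = H(4f 5f 42 36 36 86 b3 17) = 02 ac; tag = H(25 35 28 5c 5c 02 ac) = 01e8

1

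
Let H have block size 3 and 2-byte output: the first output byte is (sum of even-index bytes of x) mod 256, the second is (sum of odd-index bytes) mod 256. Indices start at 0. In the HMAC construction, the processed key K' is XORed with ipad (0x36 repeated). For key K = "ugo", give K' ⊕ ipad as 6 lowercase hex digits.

Key "ugo" = 75 67 6f is exactly B = 3 bytes: K' = 75 67 6f.
XOR each byte with 0x36: 75⊕36=43, 67⊕36=51, 6f⊕36=59.

435159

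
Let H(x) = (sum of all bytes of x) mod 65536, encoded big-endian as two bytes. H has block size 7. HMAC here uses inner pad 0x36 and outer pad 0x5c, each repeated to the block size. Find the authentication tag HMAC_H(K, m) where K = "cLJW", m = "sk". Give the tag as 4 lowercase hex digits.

01b3

Key "cLJW" = 63 4c 4a 57 is 4 bytes ≤ B = 7; zero-pad to 7 bytes: K' = 63 4c 4a 57 00 00 00.
K' ⊕ ipad = 55 7a 7c 61 36 36 36.  K' ⊕ opad = 3f 10 16 0b 5c 5c 5c.
Inner input = (K'⊕ipad) ∥ m = 55 7a 7c 61 36 36 36 ∥ 73 6b.
Inner hash: sum = 85+122+124+97+54+54+54+115+107 = 812 → 03 2c.
Outer input = (K'⊕opad) ∥ inner = 3f 10 16 0b 5c 5c 5c ∥ 03 2c.
Outer hash (tag): sum = 63+16+22+11+92+92+92+3+44 = 435 → 01 b3.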